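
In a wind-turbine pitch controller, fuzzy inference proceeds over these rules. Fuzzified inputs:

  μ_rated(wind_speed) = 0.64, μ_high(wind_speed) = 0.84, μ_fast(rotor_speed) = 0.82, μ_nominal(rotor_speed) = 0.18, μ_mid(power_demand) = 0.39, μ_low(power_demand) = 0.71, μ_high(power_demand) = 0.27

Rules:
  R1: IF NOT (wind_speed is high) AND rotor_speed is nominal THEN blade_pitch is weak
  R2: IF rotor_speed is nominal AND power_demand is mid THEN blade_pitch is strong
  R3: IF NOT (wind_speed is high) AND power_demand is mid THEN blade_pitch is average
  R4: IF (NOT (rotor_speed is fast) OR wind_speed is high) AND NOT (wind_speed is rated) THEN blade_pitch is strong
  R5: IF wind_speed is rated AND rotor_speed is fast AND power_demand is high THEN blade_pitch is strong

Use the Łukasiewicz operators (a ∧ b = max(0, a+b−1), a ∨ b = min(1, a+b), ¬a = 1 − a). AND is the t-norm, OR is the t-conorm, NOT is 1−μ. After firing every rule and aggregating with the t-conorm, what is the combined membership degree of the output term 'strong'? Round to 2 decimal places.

0.36

R1: ¬high=1−0.84=0.16, nominal=0.18; AND[max(0, a+b−1)] → w = 0.00
R2: nominal=0.18, mid=0.39; AND[max(0, a+b−1)] → w = 0.00
R3: ¬high=1−0.84=0.16, mid=0.39; AND[max(0, a+b−1)] → w = 0.00
R4: (¬fast=1−0.82=0.18 OR high=0.84) = 1.00; AND[max(0, a+b−1)] with ¬rated=1−0.64=0.36 → w = 0.36
R5: rated=0.64, fast=0.82, high=0.27; AND[max(0, a+b−1)] → w = 0.00
Rules with consequent 'strong': {R2, R4, R5} → strengths 0.00, 0.36, 0.00
Aggregate via t-conorm [min(1, a+b)]: 0.36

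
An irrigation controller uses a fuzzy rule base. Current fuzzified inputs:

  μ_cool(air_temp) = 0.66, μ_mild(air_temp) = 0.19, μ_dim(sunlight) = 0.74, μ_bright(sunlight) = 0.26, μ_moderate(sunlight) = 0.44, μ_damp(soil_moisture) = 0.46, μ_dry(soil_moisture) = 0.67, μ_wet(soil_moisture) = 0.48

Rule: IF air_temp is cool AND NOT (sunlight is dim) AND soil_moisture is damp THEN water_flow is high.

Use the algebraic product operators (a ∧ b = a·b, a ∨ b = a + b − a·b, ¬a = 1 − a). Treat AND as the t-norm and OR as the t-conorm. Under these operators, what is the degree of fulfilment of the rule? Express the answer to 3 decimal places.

firing strength: cool=0.66, ¬dim=1−0.74=0.26, damp=0.46; AND[a·b] → w = 0.0789

0.079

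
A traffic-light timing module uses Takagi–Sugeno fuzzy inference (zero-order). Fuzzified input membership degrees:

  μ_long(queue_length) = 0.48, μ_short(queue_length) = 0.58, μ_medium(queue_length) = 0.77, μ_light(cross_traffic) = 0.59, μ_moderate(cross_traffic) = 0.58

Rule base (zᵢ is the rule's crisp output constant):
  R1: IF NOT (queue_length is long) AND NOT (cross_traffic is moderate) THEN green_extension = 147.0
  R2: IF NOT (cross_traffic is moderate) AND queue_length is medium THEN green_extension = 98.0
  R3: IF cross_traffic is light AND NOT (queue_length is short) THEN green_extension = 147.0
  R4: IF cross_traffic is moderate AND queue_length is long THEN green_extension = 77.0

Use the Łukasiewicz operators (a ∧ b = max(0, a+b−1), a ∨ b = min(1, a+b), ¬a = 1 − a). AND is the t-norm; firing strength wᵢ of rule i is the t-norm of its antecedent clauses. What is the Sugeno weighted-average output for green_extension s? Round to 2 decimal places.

95.04

R1 (z=147.0): ¬long=1−0.48=0.52, ¬moderate=1−0.58=0.42; AND[max(0, a+b−1)] → w = 0.00
R2 (z=98.0): ¬moderate=1−0.58=0.42, medium=0.77; AND[max(0, a+b−1)] → w = 0.19
R3 (z=147.0): light=0.59, ¬short=1−0.58=0.42; AND[max(0, a+b−1)] → w = 0.01
R4 (z=77.0): moderate=0.58, long=0.48; AND[max(0, a+b−1)] → w = 0.06
Weighted average = (0.00·147.0 + 0.19·98.0 + 0.01·147.0 + 0.06·77.0) / (0.00 + 0.19 + 0.01 + 0.06)
  = 24.7100 / 0.2600 = 95.04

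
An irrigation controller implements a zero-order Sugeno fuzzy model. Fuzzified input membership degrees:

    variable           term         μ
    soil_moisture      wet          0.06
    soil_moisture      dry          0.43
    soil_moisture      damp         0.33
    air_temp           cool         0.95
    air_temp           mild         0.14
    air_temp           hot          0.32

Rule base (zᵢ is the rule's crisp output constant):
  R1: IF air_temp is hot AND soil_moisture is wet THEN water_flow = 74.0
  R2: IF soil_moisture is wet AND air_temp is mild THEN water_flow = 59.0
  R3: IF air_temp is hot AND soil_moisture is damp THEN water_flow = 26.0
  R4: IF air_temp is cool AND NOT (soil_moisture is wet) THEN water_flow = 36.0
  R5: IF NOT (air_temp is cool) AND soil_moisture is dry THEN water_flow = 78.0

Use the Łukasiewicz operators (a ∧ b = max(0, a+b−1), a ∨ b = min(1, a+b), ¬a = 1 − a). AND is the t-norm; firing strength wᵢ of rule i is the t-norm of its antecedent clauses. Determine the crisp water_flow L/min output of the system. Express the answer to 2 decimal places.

36.00

R1 (z=74.0): hot=0.32, wet=0.06; AND[max(0, a+b−1)] → w = 0.00
R2 (z=59.0): wet=0.06, mild=0.14; AND[max(0, a+b−1)] → w = 0.00
R3 (z=26.0): hot=0.32, damp=0.33; AND[max(0, a+b−1)] → w = 0.00
R4 (z=36.0): cool=0.95, ¬wet=1−0.06=0.94; AND[max(0, a+b−1)] → w = 0.89
R5 (z=78.0): ¬cool=1−0.95=0.05, dry=0.43; AND[max(0, a+b−1)] → w = 0.00
Weighted average = (0.00·74.0 + 0.00·59.0 + 0.00·26.0 + 0.89·36.0 + 0.00·78.0) / (0.00 + 0.00 + 0.00 + 0.89 + 0.00)
  = 32.0400 / 0.8900 = 36.00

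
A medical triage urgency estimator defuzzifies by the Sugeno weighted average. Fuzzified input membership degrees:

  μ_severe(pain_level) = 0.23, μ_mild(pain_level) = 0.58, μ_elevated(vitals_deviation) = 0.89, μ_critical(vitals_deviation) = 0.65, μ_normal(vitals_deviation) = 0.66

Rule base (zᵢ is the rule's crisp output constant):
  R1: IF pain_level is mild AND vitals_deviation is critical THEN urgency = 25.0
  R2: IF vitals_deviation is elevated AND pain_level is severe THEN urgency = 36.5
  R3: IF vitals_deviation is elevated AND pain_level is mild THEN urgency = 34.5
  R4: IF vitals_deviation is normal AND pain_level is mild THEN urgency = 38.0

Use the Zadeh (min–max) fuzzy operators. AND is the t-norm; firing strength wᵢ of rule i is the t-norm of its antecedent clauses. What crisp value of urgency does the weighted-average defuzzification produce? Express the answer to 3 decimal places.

R1 (z=25.0): mild=0.58, critical=0.65; AND[min(a, b)] → w = 0.58
R2 (z=36.5): elevated=0.89, severe=0.23; AND[min(a, b)] → w = 0.23
R3 (z=34.5): elevated=0.89, mild=0.58; AND[min(a, b)] → w = 0.58
R4 (z=38.0): normal=0.66, mild=0.58; AND[min(a, b)] → w = 0.58
Weighted average = (0.58·25.0 + 0.23·36.5 + 0.58·34.5 + 0.58·38.0) / (0.58 + 0.23 + 0.58 + 0.58)
  = 64.9450 / 1.9700 = 32.967

32.967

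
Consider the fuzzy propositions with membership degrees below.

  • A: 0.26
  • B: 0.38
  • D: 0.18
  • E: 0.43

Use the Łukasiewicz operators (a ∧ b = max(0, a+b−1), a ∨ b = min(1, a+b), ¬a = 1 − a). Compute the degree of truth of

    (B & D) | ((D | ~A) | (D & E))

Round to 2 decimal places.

0.92

B & D = max(0, a+b−1) on (0.38, 0.18) = 0.00
~A = 1 − 0.26 = 0.74
D | ~A = min(1, a+b) on (0.18, 0.74) = 0.92
D & E = max(0, a+b−1) on (0.18, 0.43) = 0.00
(D | ~A) | (D & E) = min(1, a+b) on (0.92, 0.00) = 0.92
(B & D) | ((D | ~A) | (D & E)) = min(1, a+b) on (0.00, 0.92) = 0.92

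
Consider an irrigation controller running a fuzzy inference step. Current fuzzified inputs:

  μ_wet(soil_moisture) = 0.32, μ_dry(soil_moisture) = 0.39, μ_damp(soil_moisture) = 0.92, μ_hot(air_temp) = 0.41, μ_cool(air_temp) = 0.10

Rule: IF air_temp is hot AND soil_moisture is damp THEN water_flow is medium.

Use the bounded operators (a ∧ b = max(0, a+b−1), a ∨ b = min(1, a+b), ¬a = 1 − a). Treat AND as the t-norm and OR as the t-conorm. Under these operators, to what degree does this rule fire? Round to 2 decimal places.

firing strength: hot=0.41, damp=0.92; AND[max(0, a+b−1)] → w = 0.33

0.33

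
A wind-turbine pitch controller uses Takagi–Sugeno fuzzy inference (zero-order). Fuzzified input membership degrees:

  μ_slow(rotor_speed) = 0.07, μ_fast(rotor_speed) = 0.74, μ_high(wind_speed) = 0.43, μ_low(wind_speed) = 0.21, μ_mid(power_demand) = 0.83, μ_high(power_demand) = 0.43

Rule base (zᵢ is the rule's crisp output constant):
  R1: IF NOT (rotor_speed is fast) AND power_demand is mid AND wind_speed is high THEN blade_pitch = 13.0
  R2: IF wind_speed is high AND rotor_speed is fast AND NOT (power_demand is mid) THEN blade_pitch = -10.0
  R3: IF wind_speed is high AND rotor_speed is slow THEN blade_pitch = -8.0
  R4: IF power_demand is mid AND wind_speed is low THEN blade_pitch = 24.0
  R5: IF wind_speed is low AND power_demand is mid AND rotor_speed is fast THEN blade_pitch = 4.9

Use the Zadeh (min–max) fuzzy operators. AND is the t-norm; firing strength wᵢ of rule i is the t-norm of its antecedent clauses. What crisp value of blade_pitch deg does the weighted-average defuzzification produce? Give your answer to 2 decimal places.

7.81

R1 (z=13.0): ¬fast=1−0.74=0.26, mid=0.83, high=0.43; AND[min(a, b)] → w = 0.26
R2 (z=-10.0): high=0.43, fast=0.74, ¬mid=1−0.83=0.17; AND[min(a, b)] → w = 0.17
R3 (z=-8.0): high=0.43, slow=0.07; AND[min(a, b)] → w = 0.07
R4 (z=24.0): mid=0.83, low=0.21; AND[min(a, b)] → w = 0.21
R5 (z=4.9): low=0.21, mid=0.83, fast=0.74; AND[min(a, b)] → w = 0.21
Weighted average = (0.26·13.0 + 0.17·-10.0 + 0.07·-8.0 + 0.21·24.0 + 0.21·4.9) / (0.26 + 0.17 + 0.07 + 0.21 + 0.21)
  = 7.1890 / 0.9200 = 7.81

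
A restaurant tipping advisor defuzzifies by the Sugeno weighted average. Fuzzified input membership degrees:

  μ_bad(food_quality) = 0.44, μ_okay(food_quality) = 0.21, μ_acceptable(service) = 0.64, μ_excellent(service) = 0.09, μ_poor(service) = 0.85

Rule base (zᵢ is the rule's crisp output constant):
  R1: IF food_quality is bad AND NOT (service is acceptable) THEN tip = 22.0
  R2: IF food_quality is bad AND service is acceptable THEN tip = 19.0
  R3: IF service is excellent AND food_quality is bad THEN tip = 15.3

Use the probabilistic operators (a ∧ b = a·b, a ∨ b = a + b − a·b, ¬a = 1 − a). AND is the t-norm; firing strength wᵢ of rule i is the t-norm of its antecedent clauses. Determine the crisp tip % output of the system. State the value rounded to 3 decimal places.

19.685

R1 (z=22.0): bad=0.44, ¬acceptable=1−0.64=0.36; AND[a·b] → w = 0.1584
R2 (z=19.0): bad=0.44, acceptable=0.64; AND[a·b] → w = 0.2816
R3 (z=15.3): excellent=0.09, bad=0.44; AND[a·b] → w = 0.0396
Weighted average = (0.1584·22.0 + 0.2816·19.0 + 0.0396·15.3) / (0.1584 + 0.2816 + 0.0396)
  = 9.4411 / 0.4796 = 19.685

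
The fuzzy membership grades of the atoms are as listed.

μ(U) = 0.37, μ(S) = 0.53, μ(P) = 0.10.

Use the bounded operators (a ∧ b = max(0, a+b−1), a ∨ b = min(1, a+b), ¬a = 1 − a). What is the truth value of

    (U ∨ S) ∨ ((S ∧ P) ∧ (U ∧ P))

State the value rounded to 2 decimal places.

U ∨ S = min(1, a+b) on (0.37, 0.53) = 0.90
S ∧ P = max(0, a+b−1) on (0.53, 0.10) = 0.00
U ∧ P = max(0, a+b−1) on (0.37, 0.10) = 0.00
(S ∧ P) ∧ (U ∧ P) = max(0, a+b−1) on (0.00, 0.00) = 0.00
(U ∨ S) ∨ ((S ∧ P) ∧ (U ∧ P)) = min(1, a+b) on (0.90, 0.00) = 0.90

0.90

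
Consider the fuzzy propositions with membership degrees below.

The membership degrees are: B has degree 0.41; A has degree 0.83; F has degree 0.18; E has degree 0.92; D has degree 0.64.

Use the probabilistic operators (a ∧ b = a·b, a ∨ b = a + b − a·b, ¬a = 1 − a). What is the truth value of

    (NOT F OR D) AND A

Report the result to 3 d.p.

NOT F = 1 − 0.1800 = 0.8200
NOT F OR D = a + b − a·b on (0.8200, 0.6400) = 0.9352
(NOT F OR D) AND A = a·b on (0.9352, 0.8300) = 0.7762

0.776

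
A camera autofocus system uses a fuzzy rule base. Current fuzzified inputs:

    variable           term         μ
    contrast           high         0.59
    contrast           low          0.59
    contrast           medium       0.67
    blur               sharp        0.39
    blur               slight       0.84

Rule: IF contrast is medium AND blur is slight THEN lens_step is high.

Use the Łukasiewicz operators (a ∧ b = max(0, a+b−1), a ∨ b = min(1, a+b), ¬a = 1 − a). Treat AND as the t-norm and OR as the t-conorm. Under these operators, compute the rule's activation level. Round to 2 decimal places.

0.51

firing strength: medium=0.67, slight=0.84; AND[max(0, a+b−1)] → w = 0.51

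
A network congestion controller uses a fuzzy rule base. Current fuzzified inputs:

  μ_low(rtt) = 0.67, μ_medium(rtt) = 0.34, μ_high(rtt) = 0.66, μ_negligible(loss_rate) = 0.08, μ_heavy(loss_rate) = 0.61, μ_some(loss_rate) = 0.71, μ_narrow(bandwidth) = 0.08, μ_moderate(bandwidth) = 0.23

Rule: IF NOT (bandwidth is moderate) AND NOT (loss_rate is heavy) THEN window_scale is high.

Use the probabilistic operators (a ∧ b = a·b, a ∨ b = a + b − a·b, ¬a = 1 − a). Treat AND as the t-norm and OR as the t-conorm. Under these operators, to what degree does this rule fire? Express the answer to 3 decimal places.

0.300

firing strength: ¬moderate=1−0.23=0.77, ¬heavy=1−0.61=0.39; AND[a·b] → w = 0.3003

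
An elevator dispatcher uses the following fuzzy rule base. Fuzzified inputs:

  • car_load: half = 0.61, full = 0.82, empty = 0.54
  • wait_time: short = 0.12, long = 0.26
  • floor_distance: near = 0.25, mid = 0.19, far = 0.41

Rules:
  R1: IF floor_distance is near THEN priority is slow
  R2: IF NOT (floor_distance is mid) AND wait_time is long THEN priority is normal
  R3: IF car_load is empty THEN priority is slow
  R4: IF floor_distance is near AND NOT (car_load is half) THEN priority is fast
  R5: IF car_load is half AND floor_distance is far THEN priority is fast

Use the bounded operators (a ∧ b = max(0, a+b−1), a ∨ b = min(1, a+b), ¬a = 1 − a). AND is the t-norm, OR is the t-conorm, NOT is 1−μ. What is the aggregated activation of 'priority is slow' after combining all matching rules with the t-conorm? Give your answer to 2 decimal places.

0.79

R1: near=0.25 → w = 0.25
R2: ¬mid=1−0.19=0.81, long=0.26; AND[max(0, a+b−1)] → w = 0.07
R3: empty=0.54 → w = 0.54
R4: near=0.25, ¬half=1−0.61=0.39; AND[max(0, a+b−1)] → w = 0.00
R5: half=0.61, far=0.41; AND[max(0, a+b−1)] → w = 0.02
Rules with consequent 'slow': {R1, R3} → strengths 0.25, 0.54
Aggregate via t-conorm [min(1, a+b)]: 0.79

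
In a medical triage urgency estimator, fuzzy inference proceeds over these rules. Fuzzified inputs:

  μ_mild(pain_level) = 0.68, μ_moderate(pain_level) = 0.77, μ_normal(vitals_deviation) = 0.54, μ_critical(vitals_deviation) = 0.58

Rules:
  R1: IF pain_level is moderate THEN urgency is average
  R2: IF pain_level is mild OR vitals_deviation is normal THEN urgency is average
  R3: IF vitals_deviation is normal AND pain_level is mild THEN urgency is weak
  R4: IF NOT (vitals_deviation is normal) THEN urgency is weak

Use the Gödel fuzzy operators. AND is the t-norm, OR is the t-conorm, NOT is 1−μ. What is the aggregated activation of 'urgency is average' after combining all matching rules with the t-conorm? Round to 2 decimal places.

R1: moderate=0.77 → w = 0.77
R2: mild=0.68, normal=0.54; OR[max(a, b)] → w = 0.68
R3: normal=0.54, mild=0.68; AND[min(a, b)] → w = 0.54
R4: ¬normal=1−0.54=0.46 → w = 0.46
Rules with consequent 'average': {R1, R2} → strengths 0.77, 0.68
Aggregate via t-conorm [max(a, b)]: 0.77

0.77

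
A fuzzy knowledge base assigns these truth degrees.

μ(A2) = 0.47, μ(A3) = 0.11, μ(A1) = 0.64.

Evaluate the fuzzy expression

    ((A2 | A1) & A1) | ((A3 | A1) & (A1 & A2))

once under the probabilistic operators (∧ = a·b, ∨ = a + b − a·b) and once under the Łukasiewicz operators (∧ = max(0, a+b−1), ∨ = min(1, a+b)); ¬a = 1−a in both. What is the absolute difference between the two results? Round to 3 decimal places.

0.024

Under probabilistic:
  A2 | A1 = a + b − a·b on (0.4700, 0.6400) = 0.8092
  (A2 | A1) & A1 = a·b on (0.8092, 0.6400) = 0.5179
  A3 | A1 = a + b − a·b on (0.1100, 0.6400) = 0.6796
  A1 & A2 = a·b on (0.6400, 0.4700) = 0.3008
  (A3 | A1) & (A1 & A2) = a·b on (0.6796, 0.3008) = 0.2044
  ((A2 | A1) & A1) | ((A3 | A1) & (A1 & A2)) = a + b − a·b on (0.5179, 0.2044) = 0.6164
  → value = 0.6164
Under Łukasiewicz:
  A2 | A1 = min(1, a+b) on (0.47, 0.64) = 1.00
  (A2 | A1) & A1 = max(0, a+b−1) on (1.00, 0.64) = 0.64
  A3 | A1 = min(1, a+b) on (0.11, 0.64) = 0.75
  A1 & A2 = max(0, a+b−1) on (0.64, 0.47) = 0.11
  (A3 | A1) & (A1 & A2) = max(0, a+b−1) on (0.75, 0.11) = 0.00
  ((A2 | A1) & A1) | ((A3 | A1) & (A1 & A2)) = min(1, a+b) on (0.64, 0.00) = 0.64
  → value = 0.6400
|0.6164 − 0.6400| = 0.024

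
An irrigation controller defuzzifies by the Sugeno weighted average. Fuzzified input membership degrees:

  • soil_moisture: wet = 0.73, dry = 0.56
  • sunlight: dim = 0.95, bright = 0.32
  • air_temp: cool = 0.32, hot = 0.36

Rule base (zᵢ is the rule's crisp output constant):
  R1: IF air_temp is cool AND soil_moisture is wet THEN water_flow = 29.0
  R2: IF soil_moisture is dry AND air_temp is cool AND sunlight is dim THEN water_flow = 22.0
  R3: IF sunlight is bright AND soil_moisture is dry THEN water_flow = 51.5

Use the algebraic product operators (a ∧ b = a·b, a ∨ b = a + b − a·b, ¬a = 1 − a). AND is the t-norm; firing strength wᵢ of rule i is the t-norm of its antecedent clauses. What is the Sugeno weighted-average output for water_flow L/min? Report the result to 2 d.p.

33.87

R1 (z=29.0): cool=0.32, wet=0.73; AND[a·b] → w = 0.2336
R2 (z=22.0): dry=0.56, cool=0.32, dim=0.95; AND[a·b] → w = 0.1702
R3 (z=51.5): bright=0.32, dry=0.56; AND[a·b] → w = 0.1792
Weighted average = (0.2336·29.0 + 0.1702·22.0 + 0.1792·51.5) / (0.2336 + 0.1702 + 0.1792)
  = 19.7485 / 0.5830 = 33.87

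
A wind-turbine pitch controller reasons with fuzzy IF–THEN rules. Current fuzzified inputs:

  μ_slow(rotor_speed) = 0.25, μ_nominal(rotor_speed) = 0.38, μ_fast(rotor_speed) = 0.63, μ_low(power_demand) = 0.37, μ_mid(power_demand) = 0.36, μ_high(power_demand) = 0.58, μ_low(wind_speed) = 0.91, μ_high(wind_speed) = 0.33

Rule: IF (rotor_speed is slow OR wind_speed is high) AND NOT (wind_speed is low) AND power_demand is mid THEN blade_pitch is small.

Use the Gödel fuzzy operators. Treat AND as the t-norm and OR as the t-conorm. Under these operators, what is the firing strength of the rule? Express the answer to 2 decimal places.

firing strength: (slow=0.25 OR high=0.33) = 0.33; AND[min(a, b)] with ¬low=1−0.91=0.09, mid=0.36 → w = 0.09

0.09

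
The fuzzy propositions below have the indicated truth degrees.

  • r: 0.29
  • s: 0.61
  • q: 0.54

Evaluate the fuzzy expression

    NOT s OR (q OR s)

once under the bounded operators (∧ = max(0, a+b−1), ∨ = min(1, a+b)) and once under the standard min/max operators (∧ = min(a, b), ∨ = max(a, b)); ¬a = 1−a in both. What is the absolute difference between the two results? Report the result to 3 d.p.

0.390

Under bounded:
  NOT s = 1 − 0.61 = 0.39
  q OR s = min(1, a+b) on (0.54, 0.61) = 1.00
  NOT s OR (q OR s) = min(1, a+b) on (0.39, 1.00) = 1.00
  → value = 1.0000
Under standard min/max:
  NOT s = 1 − 0.61 = 0.39
  q OR s = max(a, b) on (0.54, 0.61) = 0.61
  NOT s OR (q OR s) = max(a, b) on (0.39, 0.61) = 0.61
  → value = 0.6100
|1.0000 − 0.6100| = 0.390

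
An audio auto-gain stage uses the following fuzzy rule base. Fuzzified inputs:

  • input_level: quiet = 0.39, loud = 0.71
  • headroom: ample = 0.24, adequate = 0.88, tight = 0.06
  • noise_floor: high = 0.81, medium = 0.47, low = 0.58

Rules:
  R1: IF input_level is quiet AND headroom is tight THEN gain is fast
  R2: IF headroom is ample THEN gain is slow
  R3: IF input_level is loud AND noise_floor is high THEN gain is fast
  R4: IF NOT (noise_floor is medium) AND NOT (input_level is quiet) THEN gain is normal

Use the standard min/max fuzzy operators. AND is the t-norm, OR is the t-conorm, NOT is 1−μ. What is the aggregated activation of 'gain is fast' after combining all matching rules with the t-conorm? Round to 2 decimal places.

R1: quiet=0.39, tight=0.06; AND[min(a, b)] → w = 0.06
R2: ample=0.24 → w = 0.24
R3: loud=0.71, high=0.81; AND[min(a, b)] → w = 0.71
R4: ¬medium=1−0.47=0.53, ¬quiet=1−0.39=0.61; AND[min(a, b)] → w = 0.53
Rules with consequent 'fast': {R1, R3} → strengths 0.06, 0.71
Aggregate via t-conorm [max(a, b)]: 0.71

0.71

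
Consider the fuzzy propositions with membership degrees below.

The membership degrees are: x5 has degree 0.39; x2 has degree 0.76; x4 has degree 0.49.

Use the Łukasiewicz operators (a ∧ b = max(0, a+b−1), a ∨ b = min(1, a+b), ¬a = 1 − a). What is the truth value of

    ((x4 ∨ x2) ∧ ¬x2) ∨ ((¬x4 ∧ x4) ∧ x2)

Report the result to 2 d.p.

x4 ∨ x2 = min(1, a+b) on (0.49, 0.76) = 1.00
¬x2 = 1 − 0.76 = 0.24
(x4 ∨ x2) ∧ ¬x2 = max(0, a+b−1) on (1.00, 0.24) = 0.24
¬x4 = 1 − 0.49 = 0.51
¬x4 ∧ x4 = max(0, a+b−1) on (0.51, 0.49) = 0.00
(¬x4 ∧ x4) ∧ x2 = max(0, a+b−1) on (0.00, 0.76) = 0.00
((x4 ∨ x2) ∧ ¬x2) ∨ ((¬x4 ∧ x4) ∧ x2) = min(1, a+b) on (0.24, 0.00) = 0.24

0.24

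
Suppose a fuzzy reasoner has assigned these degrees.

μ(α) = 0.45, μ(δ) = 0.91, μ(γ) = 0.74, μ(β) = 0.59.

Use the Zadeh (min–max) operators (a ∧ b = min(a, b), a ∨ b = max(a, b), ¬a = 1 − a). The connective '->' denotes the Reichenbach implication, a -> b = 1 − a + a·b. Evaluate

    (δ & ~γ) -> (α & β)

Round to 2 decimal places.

~γ = 1 − 0.74 = 0.26
δ & ~γ = min(a, b) on (0.91, 0.26) = 0.26
α & β = min(a, b) on (0.45, 0.59) = 0.45
(δ & ~γ) -> (α & β)  [Reichenbach: 1 − a + a·b] with a=0.26, b=0.45 → 0.86

0.86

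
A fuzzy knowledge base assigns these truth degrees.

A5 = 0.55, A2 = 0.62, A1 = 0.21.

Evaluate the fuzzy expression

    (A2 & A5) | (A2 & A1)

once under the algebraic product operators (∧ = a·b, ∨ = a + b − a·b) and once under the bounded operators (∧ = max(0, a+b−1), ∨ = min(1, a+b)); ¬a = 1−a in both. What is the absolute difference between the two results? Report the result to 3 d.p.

0.257

Under algebraic product:
  A2 & A5 = a·b on (0.6200, 0.5500) = 0.3410
  A2 & A1 = a·b on (0.6200, 0.2100) = 0.1302
  (A2 & A5) | (A2 & A1) = a + b − a·b on (0.3410, 0.1302) = 0.4268
  → value = 0.4268
Under bounded:
  A2 & A5 = max(0, a+b−1) on (0.62, 0.55) = 0.17
  A2 & A1 = max(0, a+b−1) on (0.62, 0.21) = 0.00
  (A2 & A5) | (A2 & A1) = min(1, a+b) on (0.17, 0.00) = 0.17
  → value = 0.1700
|0.4268 − 0.1700| = 0.257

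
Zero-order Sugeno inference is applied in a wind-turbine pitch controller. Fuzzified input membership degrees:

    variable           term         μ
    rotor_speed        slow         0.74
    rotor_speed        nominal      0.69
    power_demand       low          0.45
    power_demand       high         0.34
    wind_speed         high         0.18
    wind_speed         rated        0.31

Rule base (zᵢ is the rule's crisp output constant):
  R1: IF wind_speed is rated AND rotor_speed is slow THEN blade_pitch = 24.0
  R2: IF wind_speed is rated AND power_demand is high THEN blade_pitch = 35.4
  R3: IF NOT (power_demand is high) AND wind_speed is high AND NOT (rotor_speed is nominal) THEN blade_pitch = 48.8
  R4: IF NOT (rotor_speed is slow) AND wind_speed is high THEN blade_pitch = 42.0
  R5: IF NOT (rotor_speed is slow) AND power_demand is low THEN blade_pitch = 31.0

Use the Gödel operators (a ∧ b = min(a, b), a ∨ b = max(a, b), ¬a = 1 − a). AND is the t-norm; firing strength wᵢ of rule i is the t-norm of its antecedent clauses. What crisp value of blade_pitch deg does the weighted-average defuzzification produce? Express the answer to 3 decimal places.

34.531

R1 (z=24.0): rated=0.31, slow=0.74; AND[min(a, b)] → w = 0.31
R2 (z=35.4): rated=0.31, high=0.34; AND[min(a, b)] → w = 0.31
R3 (z=48.8): ¬high=1−0.34=0.66, high=0.18, ¬nominal=1−0.69=0.31; AND[min(a, b)] → w = 0.18
R4 (z=42.0): ¬slow=1−0.74=0.26, high=0.18; AND[min(a, b)] → w = 0.18
R5 (z=31.0): ¬slow=1−0.74=0.26, low=0.45; AND[min(a, b)] → w = 0.26
Weighted average = (0.31·24.0 + 0.31·35.4 + 0.18·48.8 + 0.18·42.0 + 0.26·31.0) / (0.31 + 0.31 + 0.18 + 0.18 + 0.26)
  = 42.8180 / 1.2400 = 34.531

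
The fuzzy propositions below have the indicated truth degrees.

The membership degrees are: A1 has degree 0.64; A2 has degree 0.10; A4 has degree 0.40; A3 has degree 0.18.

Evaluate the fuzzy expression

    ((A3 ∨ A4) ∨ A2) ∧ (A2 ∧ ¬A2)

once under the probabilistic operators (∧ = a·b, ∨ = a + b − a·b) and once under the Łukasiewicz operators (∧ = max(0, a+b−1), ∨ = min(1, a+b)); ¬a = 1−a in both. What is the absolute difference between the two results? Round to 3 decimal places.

0.050

Under probabilistic:
  A3 ∨ A4 = a + b − a·b on (0.1800, 0.4000) = 0.5080
  (A3 ∨ A4) ∨ A2 = a + b − a·b on (0.5080, 0.1000) = 0.5572
  ¬A2 = 1 − 0.1000 = 0.9000
  A2 ∧ ¬A2 = a·b on (0.1000, 0.9000) = 0.0900
  ((A3 ∨ A4) ∨ A2) ∧ (A2 ∧ ¬A2) = a·b on (0.5572, 0.0900) = 0.0501
  → value = 0.0501
Under Łukasiewicz:
  A3 ∨ A4 = min(1, a+b) on (0.18, 0.40) = 0.58
  (A3 ∨ A4) ∨ A2 = min(1, a+b) on (0.58, 0.10) = 0.68
  ¬A2 = 1 − 0.10 = 0.90
  A2 ∧ ¬A2 = max(0, a+b−1) on (0.10, 0.90) = 0.00
  ((A3 ∨ A4) ∨ A2) ∧ (A2 ∧ ¬A2) = max(0, a+b−1) on (0.68, 0.00) = 0.00
  → value = 0.0000
|0.0501 − 0.0000| = 0.050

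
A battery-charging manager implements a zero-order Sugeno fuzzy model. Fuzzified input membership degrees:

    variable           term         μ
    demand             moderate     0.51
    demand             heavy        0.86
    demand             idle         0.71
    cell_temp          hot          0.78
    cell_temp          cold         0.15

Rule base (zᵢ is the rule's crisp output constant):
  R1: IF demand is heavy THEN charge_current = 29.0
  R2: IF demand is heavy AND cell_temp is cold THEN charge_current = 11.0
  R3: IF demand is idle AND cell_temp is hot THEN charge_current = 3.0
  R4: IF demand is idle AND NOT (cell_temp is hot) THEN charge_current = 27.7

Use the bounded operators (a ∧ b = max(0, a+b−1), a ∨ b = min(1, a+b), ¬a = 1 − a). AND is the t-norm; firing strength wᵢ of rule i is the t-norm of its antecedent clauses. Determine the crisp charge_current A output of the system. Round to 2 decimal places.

R1 (z=29.0): heavy=0.86 → w = 0.86
R2 (z=11.0): heavy=0.86, cold=0.15; AND[max(0, a+b−1)] → w = 0.01
R3 (z=3.0): idle=0.71, hot=0.78; AND[max(0, a+b−1)] → w = 0.49
R4 (z=27.7): idle=0.71, ¬hot=1−0.78=0.22; AND[max(0, a+b−1)] → w = 0.00
Weighted average = (0.86·29.0 + 0.01·11.0 + 0.49·3.0 + 0.00·27.7) / (0.86 + 0.01 + 0.49 + 0.00)
  = 26.5200 / 1.3600 = 19.50

19.50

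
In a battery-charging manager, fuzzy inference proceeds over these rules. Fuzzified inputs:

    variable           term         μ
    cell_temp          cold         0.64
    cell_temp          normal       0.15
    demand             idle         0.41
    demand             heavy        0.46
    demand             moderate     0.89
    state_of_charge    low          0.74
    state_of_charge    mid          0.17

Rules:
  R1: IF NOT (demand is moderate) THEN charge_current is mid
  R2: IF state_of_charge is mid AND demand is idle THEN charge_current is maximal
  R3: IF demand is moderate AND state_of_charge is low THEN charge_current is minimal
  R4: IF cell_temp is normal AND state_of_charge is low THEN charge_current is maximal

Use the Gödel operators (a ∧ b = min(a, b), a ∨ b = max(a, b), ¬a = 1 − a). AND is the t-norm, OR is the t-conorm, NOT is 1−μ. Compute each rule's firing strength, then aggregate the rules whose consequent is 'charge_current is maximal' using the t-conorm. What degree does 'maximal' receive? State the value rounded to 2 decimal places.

0.17

R1: ¬moderate=1−0.89=0.11 → w = 0.11
R2: mid=0.17, idle=0.41; AND[min(a, b)] → w = 0.17
R3: moderate=0.89, low=0.74; AND[min(a, b)] → w = 0.74
R4: normal=0.15, low=0.74; AND[min(a, b)] → w = 0.15
Rules with consequent 'maximal': {R2, R4} → strengths 0.17, 0.15
Aggregate via t-conorm [max(a, b)]: 0.17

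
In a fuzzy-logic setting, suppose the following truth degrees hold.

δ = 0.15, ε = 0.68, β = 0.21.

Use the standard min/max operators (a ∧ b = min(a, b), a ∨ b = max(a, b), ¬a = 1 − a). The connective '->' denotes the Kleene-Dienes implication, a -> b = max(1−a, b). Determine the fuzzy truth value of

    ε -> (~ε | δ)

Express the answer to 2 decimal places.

0.32

~ε = 1 − 0.68 = 0.32
~ε | δ = max(a, b) on (0.32, 0.15) = 0.32
ε -> (~ε | δ)  [Kleene-Dienes: max(1−a, b)] with a=0.68, b=0.32 → 0.32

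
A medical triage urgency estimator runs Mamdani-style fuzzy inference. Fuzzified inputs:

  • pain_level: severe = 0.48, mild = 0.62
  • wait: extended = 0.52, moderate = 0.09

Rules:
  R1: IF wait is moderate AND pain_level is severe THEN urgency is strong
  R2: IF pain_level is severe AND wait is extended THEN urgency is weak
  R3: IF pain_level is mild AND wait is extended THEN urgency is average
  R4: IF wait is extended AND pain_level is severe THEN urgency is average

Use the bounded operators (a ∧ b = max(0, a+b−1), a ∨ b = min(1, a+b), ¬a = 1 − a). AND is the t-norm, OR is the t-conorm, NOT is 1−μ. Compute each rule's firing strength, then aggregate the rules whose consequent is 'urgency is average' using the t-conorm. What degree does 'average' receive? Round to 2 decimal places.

0.14

R1: moderate=0.09, severe=0.48; AND[max(0, a+b−1)] → w = 0.00
R2: severe=0.48, extended=0.52; AND[max(0, a+b−1)] → w = 0.00
R3: mild=0.62, extended=0.52; AND[max(0, a+b−1)] → w = 0.14
R4: extended=0.52, severe=0.48; AND[max(0, a+b−1)] → w = 0.00
Rules with consequent 'average': {R3, R4} → strengths 0.14, 0.00
Aggregate via t-conorm [min(1, a+b)]: 0.14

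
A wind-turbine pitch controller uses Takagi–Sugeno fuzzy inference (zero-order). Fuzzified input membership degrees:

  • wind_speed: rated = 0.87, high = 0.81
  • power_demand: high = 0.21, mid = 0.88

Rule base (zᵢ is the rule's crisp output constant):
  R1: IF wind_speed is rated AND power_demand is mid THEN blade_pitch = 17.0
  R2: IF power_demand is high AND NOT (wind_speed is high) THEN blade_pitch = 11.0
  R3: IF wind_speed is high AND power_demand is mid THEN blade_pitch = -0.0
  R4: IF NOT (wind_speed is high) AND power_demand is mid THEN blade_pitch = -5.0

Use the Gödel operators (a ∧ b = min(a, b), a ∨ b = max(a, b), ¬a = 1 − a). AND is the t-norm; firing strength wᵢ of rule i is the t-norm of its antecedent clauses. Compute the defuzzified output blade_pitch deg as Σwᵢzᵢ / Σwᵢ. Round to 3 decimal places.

7.733

R1 (z=17.0): rated=0.87, mid=0.88; AND[min(a, b)] → w = 0.87
R2 (z=11.0): high=0.21, ¬high=1−0.81=0.19; AND[min(a, b)] → w = 0.19
R3 (z=-0.0): high=0.81, mid=0.88; AND[min(a, b)] → w = 0.81
R4 (z=-5.0): ¬high=1−0.81=0.19, mid=0.88; AND[min(a, b)] → w = 0.19
Weighted average = (0.87·17.0 + 0.19·11.0 + 0.81·-0.0 + 0.19·-5.0) / (0.87 + 0.19 + 0.81 + 0.19)
  = 15.9300 / 2.0600 = 7.733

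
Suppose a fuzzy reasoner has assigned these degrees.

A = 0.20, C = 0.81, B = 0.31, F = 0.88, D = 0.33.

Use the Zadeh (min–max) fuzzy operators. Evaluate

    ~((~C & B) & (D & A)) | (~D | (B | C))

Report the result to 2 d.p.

0.81

~C = 1 − 0.81 = 0.19
~C & B = min(a, b) on (0.19, 0.31) = 0.19
D & A = min(a, b) on (0.33, 0.20) = 0.20
(~C & B) & (D & A) = min(a, b) on (0.19, 0.20) = 0.19
~((~C & B) & (D & A)) = 1 − 0.19 = 0.81
~D = 1 − 0.33 = 0.67
B | C = max(a, b) on (0.31, 0.81) = 0.81
~D | (B | C) = max(a, b) on (0.67, 0.81) = 0.81
~((~C & B) & (D & A)) | (~D | (B | C)) = max(a, b) on (0.81, 0.81) = 0.81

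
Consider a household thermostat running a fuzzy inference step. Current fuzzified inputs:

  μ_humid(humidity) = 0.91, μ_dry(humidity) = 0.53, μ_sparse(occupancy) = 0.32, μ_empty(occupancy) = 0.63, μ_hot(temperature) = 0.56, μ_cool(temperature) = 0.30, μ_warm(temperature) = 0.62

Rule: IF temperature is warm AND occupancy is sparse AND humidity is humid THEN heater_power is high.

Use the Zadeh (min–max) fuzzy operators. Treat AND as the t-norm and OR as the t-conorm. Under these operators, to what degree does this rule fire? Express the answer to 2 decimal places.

firing strength: warm=0.62, sparse=0.32, humid=0.91; AND[min(a, b)] → w = 0.32

0.32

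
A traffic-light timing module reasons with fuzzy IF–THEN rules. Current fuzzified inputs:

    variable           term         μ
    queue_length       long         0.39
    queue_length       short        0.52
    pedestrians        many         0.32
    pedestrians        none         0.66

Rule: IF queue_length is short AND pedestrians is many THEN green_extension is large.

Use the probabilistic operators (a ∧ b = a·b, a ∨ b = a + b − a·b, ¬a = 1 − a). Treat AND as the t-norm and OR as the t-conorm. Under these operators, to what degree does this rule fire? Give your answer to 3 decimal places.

firing strength: short=0.52, many=0.32; AND[a·b] → w = 0.1664

0.166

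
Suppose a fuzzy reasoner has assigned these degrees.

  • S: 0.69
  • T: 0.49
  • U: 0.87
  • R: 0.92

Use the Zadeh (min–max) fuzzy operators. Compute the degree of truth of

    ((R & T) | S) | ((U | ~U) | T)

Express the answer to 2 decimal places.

0.87

R & T = min(a, b) on (0.92, 0.49) = 0.49
(R & T) | S = max(a, b) on (0.49, 0.69) = 0.69
~U = 1 − 0.87 = 0.13
U | ~U = max(a, b) on (0.87, 0.13) = 0.87
(U | ~U) | T = max(a, b) on (0.87, 0.49) = 0.87
((R & T) | S) | ((U | ~U) | T) = max(a, b) on (0.69, 0.87) = 0.87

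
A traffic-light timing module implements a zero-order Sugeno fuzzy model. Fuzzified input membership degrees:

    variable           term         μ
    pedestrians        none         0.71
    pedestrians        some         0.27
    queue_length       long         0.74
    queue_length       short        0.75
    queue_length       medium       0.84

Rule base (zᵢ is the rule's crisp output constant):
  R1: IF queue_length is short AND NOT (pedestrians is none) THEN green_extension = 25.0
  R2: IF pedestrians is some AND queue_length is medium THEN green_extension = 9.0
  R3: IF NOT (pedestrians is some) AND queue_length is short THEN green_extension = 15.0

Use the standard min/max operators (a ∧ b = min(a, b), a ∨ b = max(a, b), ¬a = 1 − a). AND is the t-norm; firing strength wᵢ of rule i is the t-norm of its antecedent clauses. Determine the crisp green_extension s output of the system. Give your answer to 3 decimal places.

15.992

R1 (z=25.0): short=0.75, ¬none=1−0.71=0.29; AND[min(a, b)] → w = 0.29
R2 (z=9.0): some=0.27, medium=0.84; AND[min(a, b)] → w = 0.27
R3 (z=15.0): ¬some=1−0.27=0.73, short=0.75; AND[min(a, b)] → w = 0.73
Weighted average = (0.29·25.0 + 0.27·9.0 + 0.73·15.0) / (0.29 + 0.27 + 0.73)
  = 20.6300 / 1.2900 = 15.992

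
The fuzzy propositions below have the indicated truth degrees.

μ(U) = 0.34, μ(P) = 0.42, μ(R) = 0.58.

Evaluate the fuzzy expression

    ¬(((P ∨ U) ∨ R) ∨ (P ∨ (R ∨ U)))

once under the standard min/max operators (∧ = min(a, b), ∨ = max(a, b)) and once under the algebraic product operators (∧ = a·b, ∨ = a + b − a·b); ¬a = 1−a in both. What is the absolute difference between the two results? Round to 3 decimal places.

Under standard min/max:
  P ∨ U = max(a, b) on (0.42, 0.34) = 0.42
  (P ∨ U) ∨ R = max(a, b) on (0.42, 0.58) = 0.58
  R ∨ U = max(a, b) on (0.58, 0.34) = 0.58
  P ∨ (R ∨ U) = max(a, b) on (0.42, 0.58) = 0.58
  ((P ∨ U) ∨ R) ∨ (P ∨ (R ∨ U)) = max(a, b) on (0.58, 0.58) = 0.58
  ¬(((P ∨ U) ∨ R) ∨ (P ∨ (R ∨ U))) = 1 − 0.58 = 0.42
  → value = 0.4200
Under algebraic product:
  P ∨ U = a + b − a·b on (0.4200, 0.3400) = 0.6172
  (P ∨ U) ∨ R = a + b − a·b on (0.6172, 0.5800) = 0.8392
  R ∨ U = a + b − a·b on (0.5800, 0.3400) = 0.7228
  P ∨ (R ∨ U) = a + b − a·b on (0.4200, 0.7228) = 0.8392
  ((P ∨ U) ∨ R) ∨ (P ∨ (R ∨ U)) = a + b − a·b on (0.8392, 0.8392) = 0.9742
  ¬(((P ∨ U) ∨ R) ∨ (P ∨ (R ∨ U))) = 1 − 0.9742 = 0.0258
  → value = 0.0258
|0.4200 − 0.0258| = 0.394

0.394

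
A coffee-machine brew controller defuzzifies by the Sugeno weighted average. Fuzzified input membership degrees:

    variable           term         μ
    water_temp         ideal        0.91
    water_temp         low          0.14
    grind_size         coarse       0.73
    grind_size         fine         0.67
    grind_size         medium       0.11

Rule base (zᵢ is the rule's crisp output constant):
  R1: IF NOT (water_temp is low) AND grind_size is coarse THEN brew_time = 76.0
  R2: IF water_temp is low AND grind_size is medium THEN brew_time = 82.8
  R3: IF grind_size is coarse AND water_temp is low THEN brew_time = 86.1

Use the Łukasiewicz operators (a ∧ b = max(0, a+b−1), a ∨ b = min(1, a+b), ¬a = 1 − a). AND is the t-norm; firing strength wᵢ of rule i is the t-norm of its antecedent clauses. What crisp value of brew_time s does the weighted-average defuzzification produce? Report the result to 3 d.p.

R1 (z=76.0): ¬low=1−0.14=0.86, coarse=0.73; AND[max(0, a+b−1)] → w = 0.59
R2 (z=82.8): low=0.14, medium=0.11; AND[max(0, a+b−1)] → w = 0.00
R3 (z=86.1): coarse=0.73, low=0.14; AND[max(0, a+b−1)] → w = 0.00
Weighted average = (0.59·76.0 + 0.00·82.8 + 0.00·86.1) / (0.59 + 0.00 + 0.00)
  = 44.8400 / 0.5900 = 76.000

76.000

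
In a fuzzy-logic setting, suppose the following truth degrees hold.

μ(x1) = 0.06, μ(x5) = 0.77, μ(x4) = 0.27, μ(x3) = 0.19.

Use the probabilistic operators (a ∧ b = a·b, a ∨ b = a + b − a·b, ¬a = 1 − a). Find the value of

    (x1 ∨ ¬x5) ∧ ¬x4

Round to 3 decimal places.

¬x5 = 1 − 0.7700 = 0.2300
x1 ∨ ¬x5 = a + b − a·b on (0.0600, 0.2300) = 0.2762
¬x4 = 1 − 0.2700 = 0.7300
(x1 ∨ ¬x5) ∧ ¬x4 = a·b on (0.2762, 0.7300) = 0.2016

0.202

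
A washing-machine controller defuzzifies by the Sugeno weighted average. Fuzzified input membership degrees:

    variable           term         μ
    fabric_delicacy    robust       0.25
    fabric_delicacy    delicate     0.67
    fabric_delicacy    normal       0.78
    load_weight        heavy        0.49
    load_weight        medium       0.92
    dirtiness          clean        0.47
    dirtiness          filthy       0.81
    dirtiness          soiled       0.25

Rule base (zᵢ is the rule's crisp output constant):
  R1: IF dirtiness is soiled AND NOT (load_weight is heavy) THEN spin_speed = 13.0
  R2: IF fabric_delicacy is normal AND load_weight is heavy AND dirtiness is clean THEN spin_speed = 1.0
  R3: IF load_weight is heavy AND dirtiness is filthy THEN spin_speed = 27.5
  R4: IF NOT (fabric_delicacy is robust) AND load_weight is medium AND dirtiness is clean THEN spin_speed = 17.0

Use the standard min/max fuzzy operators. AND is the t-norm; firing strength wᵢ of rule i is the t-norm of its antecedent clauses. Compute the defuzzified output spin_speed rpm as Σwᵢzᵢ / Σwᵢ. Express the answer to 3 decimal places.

14.991

R1 (z=13.0): soiled=0.25, ¬heavy=1−0.49=0.51; AND[min(a, b)] → w = 0.25
R2 (z=1.0): normal=0.78, heavy=0.49, clean=0.47; AND[min(a, b)] → w = 0.47
R3 (z=27.5): heavy=0.49, filthy=0.81; AND[min(a, b)] → w = 0.49
R4 (z=17.0): ¬robust=1−0.25=0.75, medium=0.92, clean=0.47; AND[min(a, b)] → w = 0.47
Weighted average = (0.25·13.0 + 0.47·1.0 + 0.49·27.5 + 0.47·17.0) / (0.25 + 0.47 + 0.49 + 0.47)
  = 25.1850 / 1.6800 = 14.991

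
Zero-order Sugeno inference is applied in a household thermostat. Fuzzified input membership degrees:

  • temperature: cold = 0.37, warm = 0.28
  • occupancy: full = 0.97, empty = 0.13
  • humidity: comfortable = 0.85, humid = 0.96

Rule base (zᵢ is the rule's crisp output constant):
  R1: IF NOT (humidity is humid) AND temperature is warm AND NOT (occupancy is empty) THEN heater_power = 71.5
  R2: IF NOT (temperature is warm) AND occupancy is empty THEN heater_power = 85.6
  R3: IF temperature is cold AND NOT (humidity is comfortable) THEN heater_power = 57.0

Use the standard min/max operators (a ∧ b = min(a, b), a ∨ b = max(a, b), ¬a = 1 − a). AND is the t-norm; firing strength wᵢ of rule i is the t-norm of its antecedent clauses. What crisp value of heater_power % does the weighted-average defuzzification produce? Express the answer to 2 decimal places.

R1 (z=71.5): ¬humid=1−0.96=0.04, warm=0.28, ¬empty=1−0.13=0.87; AND[min(a, b)] → w = 0.04
R2 (z=85.6): ¬warm=1−0.28=0.72, empty=0.13; AND[min(a, b)] → w = 0.13
R3 (z=57.0): cold=0.37, ¬comfortable=1−0.85=0.15; AND[min(a, b)] → w = 0.15
Weighted average = (0.04·71.5 + 0.13·85.6 + 0.15·57.0) / (0.04 + 0.13 + 0.15)
  = 22.5380 / 0.3200 = 70.43

70.43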